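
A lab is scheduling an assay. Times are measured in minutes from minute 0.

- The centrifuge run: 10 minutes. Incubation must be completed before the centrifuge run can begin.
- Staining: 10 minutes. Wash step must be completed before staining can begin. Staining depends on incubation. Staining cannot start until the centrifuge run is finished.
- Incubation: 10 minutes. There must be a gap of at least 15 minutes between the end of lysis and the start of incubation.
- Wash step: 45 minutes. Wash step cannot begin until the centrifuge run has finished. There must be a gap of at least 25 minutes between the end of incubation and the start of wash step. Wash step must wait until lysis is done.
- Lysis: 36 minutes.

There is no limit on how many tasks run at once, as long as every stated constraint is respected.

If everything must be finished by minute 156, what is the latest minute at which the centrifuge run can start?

Staining must finish by minute 156; it takes 10 minutes, so it must start by 156 − 10 = minute 146.
Wash step feeds into staining (must start by minute 146); so wash step must finish by minute 146 and therefore start by minute 101.
The centrifuge run must finish in time for wash step (must start by minute 101); staining (must start by minute 146). The tightest is minute 101, so the centrifuge run must start by 101 − 10 = minute 91.

91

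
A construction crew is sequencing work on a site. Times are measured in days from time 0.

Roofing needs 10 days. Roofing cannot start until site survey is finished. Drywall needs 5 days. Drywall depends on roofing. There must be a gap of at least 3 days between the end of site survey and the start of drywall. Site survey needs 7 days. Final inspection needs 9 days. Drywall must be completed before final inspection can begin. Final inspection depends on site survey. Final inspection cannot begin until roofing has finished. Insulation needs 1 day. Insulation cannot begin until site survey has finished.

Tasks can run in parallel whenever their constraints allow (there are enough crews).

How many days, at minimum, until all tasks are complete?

31

Site survey can start immediately at day 0; it finishes at day 7.
After site survey (finishes day 7), insulation can start at day 7 and finishes at day 8.
Roofing cannot begin until site survey (finishes day 7). It runs from day 7 to 7 + 10 = day 17.
Drywall has to wait for roofing (finishes day 17); site survey (finishes day 7, plus 3-day gap → day 10). The latest of these is day 17, so drywall runs day 17 to 17 + 5 = day 22.
Final inspection has to wait for drywall (finishes day 22); site survey (finishes day 7); roofing (finishes day 17). The latest of these is day 22, so final inspection runs day 22 to 22 + 9 = day 31.
All tasks are finished once the last one completes. Finish times: Site survey at 7, Roofing at 17, Insulation at 8, Drywall at 22, Final inspection at 31. The latest is day 31.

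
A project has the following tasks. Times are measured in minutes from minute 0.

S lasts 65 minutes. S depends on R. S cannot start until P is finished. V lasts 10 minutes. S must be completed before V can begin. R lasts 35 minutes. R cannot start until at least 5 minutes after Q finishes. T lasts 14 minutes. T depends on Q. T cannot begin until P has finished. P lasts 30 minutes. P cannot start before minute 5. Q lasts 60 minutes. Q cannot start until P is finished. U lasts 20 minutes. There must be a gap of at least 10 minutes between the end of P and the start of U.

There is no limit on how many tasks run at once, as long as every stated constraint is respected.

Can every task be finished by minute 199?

No

After its own release at minute 5, P can start at minute 5 and finishes at minute 35.
U cannot begin until P (finishes minute 35, plus 10-minute gap → minute 45). It runs from minute 45 to 45 + 20 = minute 65.
Q waits on P (finishes minute 35), so it starts at minute 35 and finishes at 35 + 60 = minute 95.
For T: Q (finishes minute 95); P (finishes minute 35). Taking the maximum gives a start of minute 95, and it finishes at 95 + 14 = minute 109.
R cannot begin until Q (finishes minute 95, plus 5-minute gap → minute 100). It runs from minute 100 to 100 + 35 = minute 135.
S needs all of R (finishes minute 135); P (finishes minute 35). That puts its earliest start at minute 135; it finishes at 135 + 65 = minute 200.
V waits on S (finishes minute 200), so it starts at minute 200 and finishes at 200 + 10 = minute 210.
The earliest everything can be done is minute 210, which is after the deadline of 199, so it is not possible.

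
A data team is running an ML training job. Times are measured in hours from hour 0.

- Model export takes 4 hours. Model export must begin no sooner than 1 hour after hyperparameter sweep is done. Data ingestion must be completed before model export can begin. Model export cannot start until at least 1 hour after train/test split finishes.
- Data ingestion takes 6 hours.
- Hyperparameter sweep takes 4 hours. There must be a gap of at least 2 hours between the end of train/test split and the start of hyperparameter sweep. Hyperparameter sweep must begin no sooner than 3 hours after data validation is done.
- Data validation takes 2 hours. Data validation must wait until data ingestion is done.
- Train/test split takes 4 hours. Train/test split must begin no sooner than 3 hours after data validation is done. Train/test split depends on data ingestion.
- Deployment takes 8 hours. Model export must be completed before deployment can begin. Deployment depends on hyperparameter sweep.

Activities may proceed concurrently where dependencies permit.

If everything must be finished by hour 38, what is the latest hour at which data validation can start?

10

Deployment must finish by hour 38; it takes 8 hours, so it must start by 38 − 8 = hour 30.
Since deployment (must start by hour 30) depends on it, model export must finish by hour 30. Backing off its 4-hour duration gives a latest start of hour 26.
Hyperparameter sweep has several dependents: model export (must start by hour 26, minus 1-hour gap → hour 25); deployment (must start by hour 30). The earliest of those limits is hour 25, so hyperparameter sweep must start by 25 − 4 = hour 21.
Train/test split has several dependents: hyperparameter sweep (must start by hour 21, minus 2-hour gap → hour 19); model export (must start by hour 26, minus 1-hour gap → hour 25). The earliest of those limits is hour 19, so train/test split must start by 19 − 4 = hour 15.
Data validation feeds train/test split (must start by hour 15, minus 3-hour gap → hour 12); hyperparameter sweep (must start by hour 21, minus 3-hour gap → hour 18). Taking the minimum, data validation must finish by hour 12 and start by 12 − 2 = hour 10.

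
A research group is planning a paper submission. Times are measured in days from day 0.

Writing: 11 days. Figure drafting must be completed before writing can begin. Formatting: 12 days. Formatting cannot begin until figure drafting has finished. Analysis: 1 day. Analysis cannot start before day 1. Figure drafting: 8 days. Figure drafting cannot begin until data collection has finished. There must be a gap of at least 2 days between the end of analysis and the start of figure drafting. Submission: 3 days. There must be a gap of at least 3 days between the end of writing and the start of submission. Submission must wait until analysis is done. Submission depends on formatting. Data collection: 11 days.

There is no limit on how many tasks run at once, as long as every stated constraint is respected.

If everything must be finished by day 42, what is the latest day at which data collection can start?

Nothing follows submission; the deadline of day 42 is its only limit. It must start by 42 − 3 = day 39.
Writing feeds into submission (must start by day 39, minus 3-day gap → day 36); so writing must finish by day 36 and therefore start by day 25.
Formatting must finish before submission (must start by day 39). With a 12-day duration, formatting must start by 39 − 12 = day 27.
Figure drafting feeds writing (must start by day 25); formatting (must start by day 27). Taking the minimum, figure drafting must finish by day 25 and start by 25 − 8 = day 17.
Since figure drafting (must start by day 17) depends on it, data collection must finish by day 17. Backing off its 11-day duration gives a latest start of day 6.

6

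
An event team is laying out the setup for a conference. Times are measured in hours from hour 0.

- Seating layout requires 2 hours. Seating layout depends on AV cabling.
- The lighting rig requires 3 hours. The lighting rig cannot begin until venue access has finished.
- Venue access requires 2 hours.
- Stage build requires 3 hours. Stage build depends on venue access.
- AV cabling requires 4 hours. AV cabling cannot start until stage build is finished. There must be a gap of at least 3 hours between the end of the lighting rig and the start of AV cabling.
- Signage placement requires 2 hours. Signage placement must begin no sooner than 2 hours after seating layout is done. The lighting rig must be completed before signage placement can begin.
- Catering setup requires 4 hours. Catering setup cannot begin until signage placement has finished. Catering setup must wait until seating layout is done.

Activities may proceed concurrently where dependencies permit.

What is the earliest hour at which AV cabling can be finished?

Venue access can start immediately at hour 0; it finishes at hour 2.
The lighting rig waits on venue access (finishes hour 2), so it starts at hour 2 and finishes at 2 + 3 = hour 5.
Stage build cannot begin until venue access (finishes hour 2). It runs from hour 2 to 2 + 3 = hour 5.
AV cabling has to wait for stage build (finishes hour 5); the lighting rig (finishes hour 5, plus 3-hour gap → hour 8). The latest of these is hour 8, so AV cabling runs hour 8 to 8 + 4 = hour 12.

12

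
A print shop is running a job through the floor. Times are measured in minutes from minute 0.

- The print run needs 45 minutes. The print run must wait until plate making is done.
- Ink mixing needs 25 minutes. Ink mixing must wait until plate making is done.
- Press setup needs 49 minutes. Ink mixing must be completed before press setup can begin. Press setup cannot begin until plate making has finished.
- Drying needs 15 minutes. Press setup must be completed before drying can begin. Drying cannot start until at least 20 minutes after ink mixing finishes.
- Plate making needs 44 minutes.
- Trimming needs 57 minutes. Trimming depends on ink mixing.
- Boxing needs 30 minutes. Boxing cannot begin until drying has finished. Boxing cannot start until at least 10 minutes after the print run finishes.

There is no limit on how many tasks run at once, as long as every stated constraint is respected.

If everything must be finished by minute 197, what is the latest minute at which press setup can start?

103

To finish by minute 197, boxing (duration 30) must start no later than minute 167.
Since boxing (must start by minute 167) depends on it, drying must finish by minute 167. Backing off its 15-minute duration gives a latest start of minute 152.
Press setup has to be done before drying (must start by minute 152). That means finishing by minute 152, i.e. starting by 152 − 49 = minute 103.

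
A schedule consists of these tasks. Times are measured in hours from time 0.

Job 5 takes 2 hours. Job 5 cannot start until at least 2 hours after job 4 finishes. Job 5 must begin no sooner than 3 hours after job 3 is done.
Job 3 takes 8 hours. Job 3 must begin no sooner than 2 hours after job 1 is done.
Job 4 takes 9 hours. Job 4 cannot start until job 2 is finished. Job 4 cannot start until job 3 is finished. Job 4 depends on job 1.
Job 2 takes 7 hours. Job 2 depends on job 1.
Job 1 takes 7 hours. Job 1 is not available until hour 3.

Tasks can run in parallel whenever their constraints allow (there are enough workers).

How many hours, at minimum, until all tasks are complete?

After its own release at hour 3, job 1 can start at hour 3 and finishes at hour 10.
After job 1 (finishes hour 10, plus 2-hour gap → hour 12), job 3 can start at hour 12 and finishes at hour 20.
Job 2 waits on job 1 (finishes hour 10), so it starts at hour 10 and finishes at 10 + 7 = hour 17.
For job 4: job 2 (finishes hour 17); job 3 (finishes hour 20); job 1 (finishes hour 10). Taking the maximum gives a start of hour 20, and it finishes at 20 + 9 = hour 29.
Job 5 needs all of job 4 (finishes hour 29, plus 2-hour gap → hour 31); job 3 (finishes hour 20, plus 3-hour gap → hour 23). That puts its earliest start at hour 31; it finishes at 31 + 2 = hour 33.
All tasks are finished once the last one completes. Finish times: Job 1 at 10, Job 2 at 17, Job 3 at 20, Job 4 at 29, Job 5 at 33. The latest is hour 33.

33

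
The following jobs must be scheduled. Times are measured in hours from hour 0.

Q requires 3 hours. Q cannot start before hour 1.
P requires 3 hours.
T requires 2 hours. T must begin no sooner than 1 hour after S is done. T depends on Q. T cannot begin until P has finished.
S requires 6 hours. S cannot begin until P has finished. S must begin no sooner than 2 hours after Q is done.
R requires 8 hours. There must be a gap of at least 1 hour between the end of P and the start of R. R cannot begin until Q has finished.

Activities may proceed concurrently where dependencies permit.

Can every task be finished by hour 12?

No

Q waits on its own release at hour 1, so it starts at hour 1 and finishes at 1 + 3 = hour 4.
P can start immediately at hour 0; it finishes at hour 3.
S cannot start until P (finishes hour 3); Q (finishes hour 4, plus 2-hour gap → hour 6). The controlling bound is hour 6, so S finishes at 6 + 6 = hour 12.
T cannot start until S (finishes hour 12, plus 1-hour gap → hour 13); Q (finishes hour 4); P (finishes hour 3). The controlling bound is hour 13, so T finishes at 13 + 2 = hour 15.
R needs all of P (finishes hour 3, plus 1-hour gap → hour 4); Q (finishes hour 4). That puts its earliest start at hour 4; it finishes at 4 + 8 = hour 12.
The earliest everything can be done is hour 15, which is after the deadline of 12, so it is not possible.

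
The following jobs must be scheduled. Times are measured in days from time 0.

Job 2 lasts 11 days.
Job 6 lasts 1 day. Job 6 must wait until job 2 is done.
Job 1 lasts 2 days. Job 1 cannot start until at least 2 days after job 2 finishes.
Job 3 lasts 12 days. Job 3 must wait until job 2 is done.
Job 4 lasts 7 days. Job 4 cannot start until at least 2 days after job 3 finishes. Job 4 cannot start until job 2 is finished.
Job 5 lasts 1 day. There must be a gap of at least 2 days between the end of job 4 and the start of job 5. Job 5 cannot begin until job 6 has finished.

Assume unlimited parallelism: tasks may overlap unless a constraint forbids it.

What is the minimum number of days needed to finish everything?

Job 2 has no prerequisites, so it starts at day 0 and finishes at day 11.
After job 2 (finishes day 11), job 6 can start at day 11 and finishes at day 12.
After job 2 (finishes day 11), job 3 can start at day 11 and finishes at day 23.
For job 4: job 3 (finishes day 23, plus 2-day gap → day 25); job 2 (finishes day 11). Taking the maximum gives a start of day 25, and it finishes at 25 + 7 = day 32.
Job 5 needs all of job 4 (finishes day 32, plus 2-day gap → day 34); job 6 (finishes day 12). That puts its earliest start at day 34; it finishes at 34 + 1 = day 35.
Job 1 cannot begin until job 2 (finishes day 11, plus 2-day gap → day 13). It runs from day 13 to 13 + 2 = day 15.
All tasks are finished once the last one completes. Finish times: Job 1 at 15, Job 2 at 11, Job 3 at 23, Job 4 at 32, Job 5 at 35, Job 6 at 12. The latest is day 35.

35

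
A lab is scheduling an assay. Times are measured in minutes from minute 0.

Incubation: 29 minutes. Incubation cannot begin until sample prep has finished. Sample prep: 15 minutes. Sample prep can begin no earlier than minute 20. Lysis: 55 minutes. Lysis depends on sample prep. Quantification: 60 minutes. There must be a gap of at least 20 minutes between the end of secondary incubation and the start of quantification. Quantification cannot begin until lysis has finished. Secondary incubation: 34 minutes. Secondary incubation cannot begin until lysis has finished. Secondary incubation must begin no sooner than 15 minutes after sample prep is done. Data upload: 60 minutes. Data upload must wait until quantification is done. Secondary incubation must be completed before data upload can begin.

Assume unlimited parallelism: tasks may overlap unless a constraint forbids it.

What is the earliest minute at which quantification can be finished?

Sample prep waits on its own release at minute 20, so it starts at minute 20 and finishes at 20 + 15 = minute 35.
Lysis waits on sample prep (finishes minute 35), so it starts at minute 35 and finishes at 35 + 55 = minute 90.
For secondary incubation: lysis (finishes minute 90); sample prep (finishes minute 35, plus 15-minute gap → minute 50). Taking the maximum gives a start of minute 90, and it finishes at 90 + 34 = minute 124.
For quantification: secondary incubation (finishes minute 124, plus 20-minute gap → minute 144); lysis (finishes minute 90). Taking the maximum gives a start of minute 144, and it finishes at 144 + 60 = minute 204.

204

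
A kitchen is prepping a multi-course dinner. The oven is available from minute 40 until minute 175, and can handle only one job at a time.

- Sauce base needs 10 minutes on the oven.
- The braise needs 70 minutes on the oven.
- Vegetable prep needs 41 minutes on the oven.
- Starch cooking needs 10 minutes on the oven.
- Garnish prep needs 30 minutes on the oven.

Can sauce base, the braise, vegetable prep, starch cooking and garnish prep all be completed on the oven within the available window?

No

The oven window is 175 − 40 = 135 minutes.
Running back to back, the jobs need 10 + 70 + 41 + 10 + 30 = 161 minutes on the oven.
Since 161 > 135, they cannot all fit.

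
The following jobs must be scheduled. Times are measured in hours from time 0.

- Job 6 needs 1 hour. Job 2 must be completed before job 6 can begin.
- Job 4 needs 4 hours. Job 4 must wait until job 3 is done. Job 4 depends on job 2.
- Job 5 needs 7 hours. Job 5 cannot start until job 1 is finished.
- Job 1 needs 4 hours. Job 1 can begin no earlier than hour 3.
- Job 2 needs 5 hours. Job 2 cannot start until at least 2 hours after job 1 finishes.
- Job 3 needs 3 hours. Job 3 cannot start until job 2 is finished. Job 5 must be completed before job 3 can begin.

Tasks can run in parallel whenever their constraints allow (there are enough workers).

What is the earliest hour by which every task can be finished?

Job 1 cannot begin until its own release at hour 3. It runs from hour 3 to 3 + 4 = hour 7.
Job 5 waits on job 1 (finishes hour 7), so it starts at hour 7 and finishes at 7 + 7 = hour 14.
Job 2 waits on job 1 (finishes hour 7, plus 2-hour gap → hour 9), so it starts at hour 9 and finishes at 9 + 5 = hour 14.
Job 6 waits on job 2 (finishes hour 14), so it starts at hour 14 and finishes at 14 + 1 = hour 15.
Job 3 has to wait for job 2 (finishes hour 14); job 5 (finishes hour 14). The latest of these is hour 14, so job 3 runs hour 14 to 14 + 3 = hour 17.
Job 4 cannot start until job 3 (finishes hour 17); job 2 (finishes hour 14). The controlling bound is hour 17, so job 4 finishes at 17 + 4 = hour 21.
All tasks are finished once the last one completes. Finish times: Job 1 at 7, Job 2 at 14, Job 3 at 17, Job 4 at 21, Job 5 at 14, Job 6 at 15. The latest is hour 21.

21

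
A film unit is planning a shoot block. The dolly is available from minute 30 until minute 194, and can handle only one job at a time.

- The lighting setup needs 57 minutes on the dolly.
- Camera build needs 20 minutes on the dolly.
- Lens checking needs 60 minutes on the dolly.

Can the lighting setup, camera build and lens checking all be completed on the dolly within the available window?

The dolly window is 194 − 30 = 164 minutes.
Running back to back, the jobs need 57 + 20 + 60 = 137 minutes on the dolly.
Since 137 ≤ 164, they fit within the window.

Yes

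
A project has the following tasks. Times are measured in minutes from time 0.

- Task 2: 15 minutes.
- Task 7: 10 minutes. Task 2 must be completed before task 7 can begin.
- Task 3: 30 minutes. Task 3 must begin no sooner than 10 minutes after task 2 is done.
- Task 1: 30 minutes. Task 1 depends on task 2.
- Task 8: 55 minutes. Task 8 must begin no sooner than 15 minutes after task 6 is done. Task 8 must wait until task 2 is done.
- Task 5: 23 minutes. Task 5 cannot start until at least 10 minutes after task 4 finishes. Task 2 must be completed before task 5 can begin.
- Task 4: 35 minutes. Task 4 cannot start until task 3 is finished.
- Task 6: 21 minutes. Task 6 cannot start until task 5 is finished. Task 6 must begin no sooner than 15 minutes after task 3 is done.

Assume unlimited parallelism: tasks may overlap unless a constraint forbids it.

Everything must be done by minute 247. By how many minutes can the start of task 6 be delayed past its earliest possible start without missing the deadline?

33

Task 2 has no prerequisites, so it starts at minute 0 and finishes at minute 15.
Task 3 waits on task 2 (finishes minute 15, plus 10-minute gap → minute 25), so it starts at minute 25 and finishes at 25 + 30 = minute 55.
Task 4 waits on task 3 (finishes minute 55), so it starts at minute 55 and finishes at 55 + 35 = minute 90.
For task 5: task 4 (finishes minute 90, plus 10-minute gap → minute 100); task 2 (finishes minute 15). Taking the maximum gives a start of minute 100, and it finishes at 100 + 23 = minute 123.
Task 6 has to wait for task 5 (finishes minute 123); task 3 (finishes minute 55, plus 15-minute gap → minute 70). The latest of these is minute 123, so task 6 runs minute 123 to 123 + 21 = minute 144.

Working backward from the deadline:
Nothing follows task 8; the deadline of minute 247 is its only limit. It must start by 247 − 55 = minute 192.
Task 6 must finish before task 8 (must start by minute 192, minus 15-minute gap → minute 177). With a 21-minute duration, task 6 must start by 177 − 21 = minute 156.
So task 6 can start as early as minute 123 and as late as minute 156, giving 156 − 123 = 33 minutes of slack.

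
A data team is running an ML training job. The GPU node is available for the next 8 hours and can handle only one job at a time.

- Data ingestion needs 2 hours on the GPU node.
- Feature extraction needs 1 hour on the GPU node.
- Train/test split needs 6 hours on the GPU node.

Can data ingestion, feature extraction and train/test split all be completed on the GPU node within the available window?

No

Running back to back, the jobs need 2 + 1 + 6 = 9 hours on the GPU node.
Since 9 > 8, they cannot all fit.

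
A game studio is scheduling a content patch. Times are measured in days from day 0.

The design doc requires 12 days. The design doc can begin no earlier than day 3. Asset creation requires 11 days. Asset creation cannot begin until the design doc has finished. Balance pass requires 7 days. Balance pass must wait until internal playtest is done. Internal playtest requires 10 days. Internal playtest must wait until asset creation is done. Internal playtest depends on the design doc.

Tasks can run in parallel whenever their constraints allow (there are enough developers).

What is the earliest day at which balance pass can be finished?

The design doc cannot begin until its own release at day 3. It runs from day 3 to 3 + 12 = day 15.
Asset creation cannot begin until the design doc (finishes day 15). It runs from day 15 to 15 + 11 = day 26.
Internal playtest needs all of asset creation (finishes day 26); the design doc (finishes day 15). That puts its earliest start at day 26; it finishes at 26 + 10 = day 36.
Balance pass waits on internal playtest (finishes day 36), so it starts at day 36 and finishes at 36 + 7 = day 43.

43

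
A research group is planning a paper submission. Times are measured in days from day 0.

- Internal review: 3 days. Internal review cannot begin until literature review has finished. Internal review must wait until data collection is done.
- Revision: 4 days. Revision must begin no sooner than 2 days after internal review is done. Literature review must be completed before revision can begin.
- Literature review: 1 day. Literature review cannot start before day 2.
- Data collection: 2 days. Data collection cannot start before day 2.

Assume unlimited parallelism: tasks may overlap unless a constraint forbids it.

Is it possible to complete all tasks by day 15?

Data collection waits on its own release at day 2, so it starts at day 2 and finishes at 2 + 2 = day 4.
Literature review waits on its own release at day 2, so it starts at day 2 and finishes at 2 + 1 = day 3.
For internal review: literature review (finishes day 3); data collection (finishes day 4). Taking the maximum gives a start of day 4, and it finishes at 4 + 3 = day 7.
Revision cannot start until internal review (finishes day 7, plus 2-day gap → day 9); literature review (finishes day 3). The controlling bound is day 9, so revision finishes at 9 + 4 = day 13.
Every task is finished by day 13, which is no later than the deadline of 15, so the schedule is feasible.

Yes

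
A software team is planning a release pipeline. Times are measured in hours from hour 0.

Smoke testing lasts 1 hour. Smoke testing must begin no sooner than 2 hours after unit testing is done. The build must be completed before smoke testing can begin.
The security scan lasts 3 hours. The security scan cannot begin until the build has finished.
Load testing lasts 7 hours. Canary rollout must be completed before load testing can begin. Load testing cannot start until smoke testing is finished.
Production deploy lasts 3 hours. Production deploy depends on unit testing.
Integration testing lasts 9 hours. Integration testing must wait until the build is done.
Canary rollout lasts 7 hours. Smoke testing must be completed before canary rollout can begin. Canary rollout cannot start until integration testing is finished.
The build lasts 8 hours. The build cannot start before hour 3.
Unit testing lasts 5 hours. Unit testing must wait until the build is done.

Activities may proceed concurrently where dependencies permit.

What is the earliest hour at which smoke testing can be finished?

The build waits on its own release at hour 3, so it starts at hour 3 and finishes at 3 + 8 = hour 11.
After the build (finishes hour 11), unit testing can start at hour 11 and finishes at hour 16.
For smoke testing: unit testing (finishes hour 16, plus 2-hour gap → hour 18); the build (finishes hour 11). Taking the maximum gives a start of hour 18, and it finishes at 18 + 1 = hour 19.

19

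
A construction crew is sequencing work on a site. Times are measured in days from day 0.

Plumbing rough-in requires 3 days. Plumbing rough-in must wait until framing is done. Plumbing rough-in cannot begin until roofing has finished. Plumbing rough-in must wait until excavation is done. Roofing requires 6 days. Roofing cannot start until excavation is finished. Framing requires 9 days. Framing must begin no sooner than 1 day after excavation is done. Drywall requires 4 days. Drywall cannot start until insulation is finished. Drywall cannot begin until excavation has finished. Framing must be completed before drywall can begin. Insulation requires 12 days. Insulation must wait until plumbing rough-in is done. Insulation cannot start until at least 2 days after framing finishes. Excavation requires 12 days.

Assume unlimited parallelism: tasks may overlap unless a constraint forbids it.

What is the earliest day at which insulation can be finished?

Excavation can start immediately at day 0; it finishes at day 12.
After excavation (finishes day 12), roofing can start at day 12 and finishes at day 18.
Framing cannot begin until excavation (finishes day 12, plus 1-day gap → day 13). It runs from day 13 to 13 + 9 = day 22.
Plumbing rough-in needs all of framing (finishes day 22); roofing (finishes day 18); excavation (finishes day 12). That puts its earliest start at day 22; it finishes at 22 + 3 = day 25.
Insulation needs all of plumbing rough-in (finishes day 25); framing (finishes day 22, plus 2-day gap → day 24). That puts its earliest start at day 25; it finishes at 25 + 12 = day 37.

37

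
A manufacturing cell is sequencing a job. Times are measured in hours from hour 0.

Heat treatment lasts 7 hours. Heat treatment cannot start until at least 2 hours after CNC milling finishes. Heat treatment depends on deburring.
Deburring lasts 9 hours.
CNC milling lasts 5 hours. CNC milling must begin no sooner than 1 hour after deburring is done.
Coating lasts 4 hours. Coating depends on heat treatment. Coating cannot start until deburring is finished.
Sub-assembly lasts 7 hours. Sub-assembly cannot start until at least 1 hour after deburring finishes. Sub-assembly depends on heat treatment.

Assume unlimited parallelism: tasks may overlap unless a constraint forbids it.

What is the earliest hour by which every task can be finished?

31

Deburring can start immediately at hour 0; it finishes at hour 9.
CNC milling waits on deburring (finishes hour 9, plus 1-hour gap → hour 10), so it starts at hour 10 and finishes at 10 + 5 = hour 15.
For heat treatment: CNC milling (finishes hour 15, plus 2-hour gap → hour 17); deburring (finishes hour 9). Taking the maximum gives a start of hour 17, and it finishes at 17 + 7 = hour 24.
Sub-assembly cannot start until deburring (finishes hour 9, plus 1-hour gap → hour 10); heat treatment (finishes hour 24). The controlling bound is hour 24, so sub-assembly finishes at 24 + 7 = hour 31.
Coating has to wait for heat treatment (finishes hour 24); deburring (finishes hour 9). The latest of these is hour 24, so coating runs hour 24 to 24 + 4 = hour 28.
All tasks are finished once the last one completes. Finish times: Deburring at 9, CNC milling at 15, Heat treatment at 24, Coating at 28, Sub-assembly at 31. The latest is hour 31.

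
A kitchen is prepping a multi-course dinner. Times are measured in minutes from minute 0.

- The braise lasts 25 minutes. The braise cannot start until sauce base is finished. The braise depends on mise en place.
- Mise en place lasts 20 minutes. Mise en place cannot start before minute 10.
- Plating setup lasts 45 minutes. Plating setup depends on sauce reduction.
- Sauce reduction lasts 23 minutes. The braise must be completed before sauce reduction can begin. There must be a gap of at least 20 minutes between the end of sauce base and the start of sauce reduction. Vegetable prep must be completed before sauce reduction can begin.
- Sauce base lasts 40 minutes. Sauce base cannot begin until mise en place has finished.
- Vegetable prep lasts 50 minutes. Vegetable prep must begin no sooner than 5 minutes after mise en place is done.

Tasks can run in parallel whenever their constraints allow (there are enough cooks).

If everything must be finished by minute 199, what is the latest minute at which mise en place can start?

To finish by minute 199, plating setup (duration 45) must start no later than minute 154.
Sauce reduction feeds into plating setup (must start by minute 154); so sauce reduction must finish by minute 154 and therefore start by minute 131.
The braise has to be done before sauce reduction (must start by minute 131). That means finishing by minute 131, i.e. starting by 131 − 25 = minute 106.
For sauce base: the braise (must start by minute 106); sauce reduction (must start by minute 131, minus 20-minute gap → minute 111). The most restrictive is minute 106; with a 40-minute duration, sauce base must start by minute 66.
Vegetable prep must finish before sauce reduction (must start by minute 131). With a 50-minute duration, vegetable prep must start by 131 − 50 = minute 81.
Mise en place has several dependents: sauce base (must start by minute 66); the braise (must start by minute 106); vegetable prep (must start by minute 81, minus 5-minute gap → minute 76). The earliest of those limits is minute 66, so mise en place must start by 66 − 20 = minute 46.

46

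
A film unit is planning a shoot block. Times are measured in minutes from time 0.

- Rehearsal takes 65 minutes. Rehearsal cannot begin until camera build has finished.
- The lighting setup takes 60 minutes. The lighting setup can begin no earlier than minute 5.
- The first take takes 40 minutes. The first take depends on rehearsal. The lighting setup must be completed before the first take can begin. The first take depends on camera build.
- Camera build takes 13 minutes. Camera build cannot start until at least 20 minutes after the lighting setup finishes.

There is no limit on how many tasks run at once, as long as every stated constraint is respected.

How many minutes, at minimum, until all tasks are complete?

203

After its own release at minute 5, the lighting setup can start at minute 5 and finishes at minute 65.
Camera build waits on the lighting setup (finishes minute 65, plus 20-minute gap → minute 85), so it starts at minute 85 and finishes at 85 + 13 = minute 98.
Rehearsal cannot begin until camera build (finishes minute 98). It runs from minute 98 to 98 + 65 = minute 163.
The first take has to wait for rehearsal (finishes minute 163); the lighting setup (finishes minute 65); camera build (finishes minute 98). The latest of these is minute 163, so the first take runs minute 163 to 163 + 40 = minute 203.
All tasks are finished once the last one completes. Finish times: The lighting setup at 65, Camera build at 98, Rehearsal at 163, The first take at 203. The latest is minute 203.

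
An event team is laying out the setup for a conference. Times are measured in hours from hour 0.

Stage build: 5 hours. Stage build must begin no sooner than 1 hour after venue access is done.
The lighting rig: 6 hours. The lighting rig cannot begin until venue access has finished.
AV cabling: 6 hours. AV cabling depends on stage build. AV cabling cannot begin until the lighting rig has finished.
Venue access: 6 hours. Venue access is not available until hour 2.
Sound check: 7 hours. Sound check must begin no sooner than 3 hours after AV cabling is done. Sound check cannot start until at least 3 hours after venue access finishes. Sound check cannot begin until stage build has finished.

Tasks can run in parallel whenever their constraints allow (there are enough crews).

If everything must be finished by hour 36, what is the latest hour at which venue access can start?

Sound check must finish by hour 36; it takes 7 hours, so it must start by 36 − 7 = hour 29.
AV cabling feeds into sound check (must start by hour 29, minus 3-hour gap → hour 26); so AV cabling must finish by hour 26 and therefore start by hour 20.
Stage build must finish in time for AV cabling (must start by hour 20); sound check (must start by hour 29). The tightest is hour 20, so stage build must start by 20 − 5 = hour 15.
The lighting rig has to be done before AV cabling (must start by hour 20). That means finishing by hour 20, i.e. starting by 20 − 6 = hour 14.
For venue access: stage build (must start by hour 15, minus 1-hour gap → hour 14); the lighting rig (must start by hour 14); sound check (must start by hour 29, minus 3-hour gap → hour 26). The most restrictive is hour 14; with a 6-hour duration, venue access must start by hour 8.

8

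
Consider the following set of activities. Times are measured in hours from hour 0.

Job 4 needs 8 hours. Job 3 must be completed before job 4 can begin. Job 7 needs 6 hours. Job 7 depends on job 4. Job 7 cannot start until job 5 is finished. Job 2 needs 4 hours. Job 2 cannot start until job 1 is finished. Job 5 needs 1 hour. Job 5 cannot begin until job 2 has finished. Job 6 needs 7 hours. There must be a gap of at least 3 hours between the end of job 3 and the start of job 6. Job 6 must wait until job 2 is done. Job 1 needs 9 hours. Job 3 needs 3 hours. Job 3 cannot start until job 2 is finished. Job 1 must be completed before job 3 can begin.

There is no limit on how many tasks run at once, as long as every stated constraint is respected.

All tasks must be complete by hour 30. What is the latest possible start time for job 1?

0

Nothing follows job 7; the deadline of hour 30 is its only limit. It must start by 30 − 6 = hour 24.
Since job 7 (must start by hour 24) depends on it, job 4 must finish by hour 24. Backing off its 8-hour duration gives a latest start of hour 16.
To finish by hour 30, job 6 (duration 7) must start no later than hour 23.
Job 3 has several dependents: job 4 (must start by hour 16); job 6 (must start by hour 23, minus 3-hour gap → hour 20). The earliest of those limits is hour 16, so job 3 must start by 16 − 3 = hour 13.
Job 5 must finish before job 7 (must start by hour 24). With a 1-hour duration, job 5 must start by 24 − 1 = hour 23.
Job 2 has several dependents: job 3 (must start by hour 13); job 5 (must start by hour 23); job 6 (must start by hour 23). The earliest of those limits is hour 13, so job 2 must start by 13 − 4 = hour 9.
Job 1 has several dependents: job 2 (must start by hour 9); job 3 (must start by hour 13). The earliest of those limits is hour 9, so job 1 must start by 9 − 9 = hour 0.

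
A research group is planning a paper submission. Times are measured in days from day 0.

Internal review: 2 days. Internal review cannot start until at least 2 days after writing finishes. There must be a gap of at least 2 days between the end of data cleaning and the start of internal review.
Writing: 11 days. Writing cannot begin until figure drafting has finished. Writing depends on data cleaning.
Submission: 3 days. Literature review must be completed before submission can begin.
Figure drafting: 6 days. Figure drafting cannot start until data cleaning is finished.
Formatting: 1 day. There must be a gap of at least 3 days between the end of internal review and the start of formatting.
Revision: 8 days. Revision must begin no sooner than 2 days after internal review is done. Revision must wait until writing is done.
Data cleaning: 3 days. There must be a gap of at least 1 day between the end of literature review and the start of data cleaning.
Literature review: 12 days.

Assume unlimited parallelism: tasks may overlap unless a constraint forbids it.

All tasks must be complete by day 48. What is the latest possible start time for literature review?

Nothing follows revision; the deadline of day 48 is its only limit. It must start by 48 − 8 = day 40.
To finish by day 48, formatting (duration 1) must start no later than day 47.
Internal review must finish in time for revision (must start by day 40, minus 2-day gap → day 38); formatting (must start by day 47, minus 3-day gap → day 44). The tightest is day 38, so internal review must start by 38 − 2 = day 36.
Writing has several dependents: internal review (must start by day 36, minus 2-day gap → day 34); revision (must start by day 40). The earliest of those limits is day 34, so writing must start by 34 − 11 = day 23.
Figure drafting feeds into writing (must start by day 23); so figure drafting must finish by day 23 and therefore start by day 17.
Data cleaning has several dependents: figure drafting (must start by day 17); writing (must start by day 23); internal review (must start by day 36, minus 2-day gap → day 34). The earliest of those limits is day 17, so data cleaning must start by 17 − 3 = day 14.
Nothing follows submission; the deadline of day 48 is its only limit. It must start by 48 − 3 = day 45.
For literature review: data cleaning (must start by day 14, minus 1-day gap → day 13); submission (must start by day 45). The most restrictive is day 13; with a 12-day duration, literature review must start by day 1.

1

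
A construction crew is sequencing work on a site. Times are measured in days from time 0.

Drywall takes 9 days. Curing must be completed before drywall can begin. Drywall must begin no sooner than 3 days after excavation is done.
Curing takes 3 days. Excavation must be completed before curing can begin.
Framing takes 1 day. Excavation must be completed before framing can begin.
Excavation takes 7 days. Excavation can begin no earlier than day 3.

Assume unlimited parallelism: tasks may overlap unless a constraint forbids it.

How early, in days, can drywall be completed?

Excavation cannot begin until its own release at day 3. It runs from day 3 to 3 + 7 = day 10.
Curing waits on excavation (finishes day 10), so it starts at day 10 and finishes at 10 + 3 = day 13.
Drywall needs all of curing (finishes day 13); excavation (finishes day 10, plus 3-day gap → day 13). That puts its earliest start at day 13; it finishes at 13 + 9 = day 22.

22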